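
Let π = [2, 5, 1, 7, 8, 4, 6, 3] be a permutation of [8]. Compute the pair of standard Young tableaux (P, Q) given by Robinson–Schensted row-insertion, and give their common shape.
P = [1, 3, 6, 8] / [2, 4, 7] / [5];  Q = [1, 2, 4, 5] / [3, 6, 7] / [8];  common shape = (4, 3, 1)

Row-insert the values π_1, π_2, … into P one at a time, bumping the leftmost entry strictly greater than the inserted value down to the next row. The recording tableau Q records, in position (i, j), the step at which that cell was added to P.
  Insert 2 (step 1): P = [2];  Q = [1]
  Insert 5 (step 2): P = [2, 5];  Q = [1, 2]
  Insert 1 (step 3): P = [1, 5] / [2];  Q = [1, 2] / [3]
  Insert 7 (step 4): P = [1, 5, 7] / [2];  Q = [1, 2, 4] / [3]
  Insert 8 (step 5): P = [1, 5, 7, 8] / [2];  Q = [1, 2, 4, 5] / [3]
  Insert 4 (step 6): P = [1, 4, 7, 8] / [2, 5];  Q = [1, 2, 4, 5] / [3, 6]
  Insert 6 (step 7): P = [1, 4, 6, 8] / [2, 5, 7];  Q = [1, 2, 4, 5] / [3, 6, 7]
  Insert 3 (step 8): P = [1, 3, 6, 8] / [2, 4, 7] / [5];  Q = [1, 2, 4, 5] / [3, 6, 7] / [8]
Final shape: (4, 3, 1).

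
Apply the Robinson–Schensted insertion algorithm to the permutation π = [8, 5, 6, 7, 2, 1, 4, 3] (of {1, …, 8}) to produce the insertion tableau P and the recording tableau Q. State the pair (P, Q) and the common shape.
P = [1, 3, 7] / [2, 4] / [5, 6] / [8];  Q = [1, 3, 4] / [2, 7] / [5, 8] / [6];  common shape = (3, 2, 2, 1)

Row-insert the values π_1, π_2, … into P one at a time, bumping the leftmost entry strictly greater than the inserted value down to the next row. The recording tableau Q records, in position (i, j), the step at which that cell was added to P.
  Insert 8 (step 1): P = [8];  Q = [1]
  Insert 5 (step 2): P = [5] / [8];  Q = [1] / [2]
  Insert 6 (step 3): P = [5, 6] / [8];  Q = [1, 3] / [2]
  Insert 7 (step 4): P = [5, 6, 7] / [8];  Q = [1, 3, 4] / [2]
  Insert 2 (step 5): P = [2, 6, 7] / [5] / [8];  Q = [1, 3, 4] / [2] / [5]
  Insert 1 (step 6): P = [1, 6, 7] / [2] / [5] / [8];  Q = [1, 3, 4] / [2] / [5] / [6]
  Insert 4 (step 7): P = [1, 4, 7] / [2, 6] / [5] / [8];  Q = [1, 3, 4] / [2, 7] / [5] / [6]
  Insert 3 (step 8): P = [1, 3, 7] / [2, 4] / [5, 6] / [8];  Q = [1, 3, 4] / [2, 7] / [5, 8] / [6]
Final shape: (3, 2, 2, 1).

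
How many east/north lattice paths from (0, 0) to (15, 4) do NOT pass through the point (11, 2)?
Number of paths = 2706

Total paths from (0, 0) to (15, 4): C(19, 15) = 3876. Paths through (11, 2): (paths (0, 0) → (11, 2)) × (paths (11, 2) → (15, 4)) = C(13, 11) · C(6, 4) = 78 · 15 = 1170. Avoidance count = 3876 − 1170 = 2706.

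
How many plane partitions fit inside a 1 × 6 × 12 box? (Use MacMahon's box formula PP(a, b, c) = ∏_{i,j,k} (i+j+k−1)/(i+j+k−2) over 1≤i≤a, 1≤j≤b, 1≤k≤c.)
PP(1, 6, 12) = 18564

Evaluate the triple product over i = 1..1, j = 1..6, k = 1..12. The factors are (2/1) · (3/2) · (4/3) · (5/4) · (6/5) · (7/6) · (8/7) · (9/8) · … (72 factors total). The numerators and denominators telescope so the product is an integer; carrying out the multiplication exactly gives PP(1, 6, 12) = 18564.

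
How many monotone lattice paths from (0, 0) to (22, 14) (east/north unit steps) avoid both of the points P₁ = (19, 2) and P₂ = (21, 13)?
Number of paths = 1940266890

Inclusion–exclusion. Total paths: C(36, 22) = 3796297200. Through P₁: C(21, 19)·C(15, 3) = 95550. Through P₂: C(34, 21)·C(2, 1) = 1855967520. Since P₁ is strictly southwest of P₂, a monotone path through both must visit P₁ then P₂; paths through both = C(21, 19)·C(13, 2)·C(2, 1) = 32760. Avoid both = 3796297200 − 95550 − 1855967520 + 32760 = 1940266890.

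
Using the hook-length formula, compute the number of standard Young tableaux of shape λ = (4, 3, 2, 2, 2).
# SYT of shape (4, 3, 2, 2, 2) = 8580

Hook-length formula: f^λ = n! / Π hook(c), product over all cells c of the Young diagram. For λ = (4, 3, 2, 2, 2), n = 13 boxes. Hook lengths by row (left-to-right, top-to-bottom): [8, 7, 3, 1]; [6, 5, 1]; [4, 3]; [3, 2]; [2, 1]. Product of hooks = 725760. So f^λ = 13! / 725760 = 6227020800 / 725760 = 8580.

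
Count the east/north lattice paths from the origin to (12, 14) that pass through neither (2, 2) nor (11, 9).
Number of paths = 5181904

Inclusion–exclusion. Total paths: C(26, 12) = 9657700. Through P₁: C(4, 2)·C(22, 10) = 3879876. Through P₂: C(20, 11)·C(6, 1) = 1007760. Since P₁ is strictly southwest of P₂, a monotone path through both must visit P₁ then P₂; paths through both = C(4, 2)·C(16, 9)·C(6, 1) = 411840. Avoid both = 9657700 − 3879876 − 1007760 + 411840 = 5181904.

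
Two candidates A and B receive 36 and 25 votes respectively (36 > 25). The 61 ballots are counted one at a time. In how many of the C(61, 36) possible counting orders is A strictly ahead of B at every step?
Strict-lead orderings = 15863050492155867

Total orderings of the 61 votes with 36 for A: C(61, 36) = 87967825456500717. By the Bertrand ballot formula (Cycle Lemma / reflection principle), the number of orderings in which A is strictly ahead of B throughout is (p − q)/(p + q) · C(p + q, p) = (36 − 25)/(36 + 25) · 87967825456500717 = 15863050492155867.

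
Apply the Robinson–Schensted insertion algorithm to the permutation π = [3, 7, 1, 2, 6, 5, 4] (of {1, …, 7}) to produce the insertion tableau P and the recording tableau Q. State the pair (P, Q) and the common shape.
P = [1, 2, 4] / [3, 5] / [6] / [7];  Q = [1, 2, 5] / [3, 4] / [6] / [7];  common shape = (3, 2, 1, 1)

Row-insert the values π_1, π_2, … into P one at a time, bumping the leftmost entry strictly greater than the inserted value down to the next row. The recording tableau Q records, in position (i, j), the step at which that cell was added to P.
  Insert 3 (step 1): P = [3];  Q = [1]
  Insert 7 (step 2): P = [3, 7];  Q = [1, 2]
  Insert 1 (step 3): P = [1, 7] / [3];  Q = [1, 2] / [3]
  Insert 2 (step 4): P = [1, 2] / [3, 7];  Q = [1, 2] / [3, 4]
  Insert 6 (step 5): P = [1, 2, 6] / [3, 7];  Q = [1, 2, 5] / [3, 4]
  Insert 5 (step 6): P = [1, 2, 5] / [3, 6] / [7];  Q = [1, 2, 5] / [3, 4] / [6]
  Insert 4 (step 7): P = [1, 2, 4] / [3, 5] / [6] / [7];  Q = [1, 2, 5] / [3, 4] / [6] / [7]
Final shape: (3, 2, 1, 1).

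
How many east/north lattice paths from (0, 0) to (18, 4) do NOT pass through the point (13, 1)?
Number of paths = 6531

Total paths from (0, 0) to (18, 4): C(22, 18) = 7315. Paths through (13, 1): (paths (0, 0) → (13, 1)) × (paths (13, 1) → (18, 4)) = C(14, 13) · C(8, 5) = 14 · 56 = 784. Avoidance count = 7315 − 784 = 6531.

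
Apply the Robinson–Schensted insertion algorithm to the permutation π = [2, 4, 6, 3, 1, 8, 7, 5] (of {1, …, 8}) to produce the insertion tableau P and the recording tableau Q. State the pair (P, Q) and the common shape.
P = [1, 3, 5, 7] / [2, 6] / [4, 8];  Q = [1, 2, 3, 6] / [4, 7] / [5, 8];  common shape = (4, 2, 2)

Row-insert the values π_1, π_2, … into P one at a time, bumping the leftmost entry strictly greater than the inserted value down to the next row. The recording tableau Q records, in position (i, j), the step at which that cell was added to P.
  Insert 2 (step 1): P = [2];  Q = [1]
  Insert 4 (step 2): P = [2, 4];  Q = [1, 2]
  Insert 6 (step 3): P = [2, 4, 6];  Q = [1, 2, 3]
  Insert 3 (step 4): P = [2, 3, 6] / [4];  Q = [1, 2, 3] / [4]
  Insert 1 (step 5): P = [1, 3, 6] / [2] / [4];  Q = [1, 2, 3] / [4] / [5]
  Insert 8 (step 6): P = [1, 3, 6, 8] / [2] / [4];  Q = [1, 2, 3, 6] / [4] / [5]
  Insert 7 (step 7): P = [1, 3, 6, 7] / [2, 8] / [4];  Q = [1, 2, 3, 6] / [4, 7] / [5]
  Insert 5 (step 8): P = [1, 3, 5, 7] / [2, 6] / [4, 8];  Q = [1, 2, 3, 6] / [4, 7] / [5, 8]
Final shape: (4, 2, 2).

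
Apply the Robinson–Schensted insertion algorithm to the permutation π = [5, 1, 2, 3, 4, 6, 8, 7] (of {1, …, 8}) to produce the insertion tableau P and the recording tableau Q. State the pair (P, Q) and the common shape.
P = [1, 2, 3, 4, 6, 7] / [5, 8];  Q = [1, 3, 4, 5, 6, 7] / [2, 8];  common shape = (6, 2)

Row-insert the values π_1, π_2, … into P one at a time, bumping the leftmost entry strictly greater than the inserted value down to the next row. The recording tableau Q records, in position (i, j), the step at which that cell was added to P.
  Insert 5 (step 1): P = [5];  Q = [1]
  Insert 1 (step 2): P = [1] / [5];  Q = [1] / [2]
  Insert 2 (step 3): P = [1, 2] / [5];  Q = [1, 3] / [2]
  Insert 3 (step 4): P = [1, 2, 3] / [5];  Q = [1, 3, 4] / [2]
  Insert 4 (step 5): P = [1, 2, 3, 4] / [5];  Q = [1, 3, 4, 5] / [2]
  Insert 6 (step 6): P = [1, 2, 3, 4, 6] / [5];  Q = [1, 3, 4, 5, 6] / [2]
  Insert 8 (step 7): P = [1, 2, 3, 4, 6, 8] / [5];  Q = [1, 3, 4, 5, 6, 7] / [2]
  Insert 7 (step 8): P = [1, 2, 3, 4, 6, 7] / [5, 8];  Q = [1, 3, 4, 5, 6, 7] / [2, 8]
Final shape: (6, 2).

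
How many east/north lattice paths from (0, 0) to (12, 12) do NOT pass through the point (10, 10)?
Number of paths = 1595620

Total paths from (0, 0) to (12, 12): C(24, 12) = 2704156. Paths through (10, 10): (paths (0, 0) → (10, 10)) × (paths (10, 10) → (12, 12)) = C(20, 10) · C(4, 2) = 184756 · 6 = 1108536. Avoidance count = 2704156 − 1108536 = 1595620.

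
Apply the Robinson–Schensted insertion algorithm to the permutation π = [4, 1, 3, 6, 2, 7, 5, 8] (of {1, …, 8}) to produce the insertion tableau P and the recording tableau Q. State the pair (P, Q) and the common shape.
P = [1, 2, 5, 7, 8] / [3, 6] / [4];  Q = [1, 3, 4, 6, 8] / [2, 7] / [5];  common shape = (5, 2, 1)

Row-insert the values π_1, π_2, … into P one at a time, bumping the leftmost entry strictly greater than the inserted value down to the next row. The recording tableau Q records, in position (i, j), the step at which that cell was added to P.
  Insert 4 (step 1): P = [4];  Q = [1]
  Insert 1 (step 2): P = [1] / [4];  Q = [1] / [2]
  Insert 3 (step 3): P = [1, 3] / [4];  Q = [1, 3] / [2]
  Insert 6 (step 4): P = [1, 3, 6] / [4];  Q = [1, 3, 4] / [2]
  Insert 2 (step 5): P = [1, 2, 6] / [3] / [4];  Q = [1, 3, 4] / [2] / [5]
  Insert 7 (step 6): P = [1, 2, 6, 7] / [3] / [4];  Q = [1, 3, 4, 6] / [2] / [5]
  Insert 5 (step 7): P = [1, 2, 5, 7] / [3, 6] / [4];  Q = [1, 3, 4, 6] / [2, 7] / [5]
  Insert 8 (step 8): P = [1, 2, 5, 7, 8] / [3, 6] / [4];  Q = [1, 3, 4, 6, 8] / [2, 7] / [5]
Final shape: (5, 2, 1).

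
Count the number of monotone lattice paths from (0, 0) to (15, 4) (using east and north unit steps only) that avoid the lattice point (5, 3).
Number of paths = 3260

Total paths from (0, 0) to (15, 4): C(19, 15) = 3876. Paths through (5, 3): (paths (0, 0) → (5, 3)) × (paths (5, 3) → (15, 4)) = C(8, 5) · C(11, 10) = 56 · 11 = 616. Avoidance count = 3876 − 616 = 3260.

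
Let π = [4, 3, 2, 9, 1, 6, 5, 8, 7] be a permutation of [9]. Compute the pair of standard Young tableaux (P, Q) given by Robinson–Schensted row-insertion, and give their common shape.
P = [1, 5, 7] / [2, 6, 8] / [3, 9] / [4];  Q = [1, 4, 8] / [2, 6, 9] / [3, 7] / [5];  common shape = (3, 3, 2, 1)

Row-insert the values π_1, π_2, … into P one at a time, bumping the leftmost entry strictly greater than the inserted value down to the next row. The recording tableau Q records, in position (i, j), the step at which that cell was added to P.
  Insert 4 (step 1): P = [4];  Q = [1]
  Insert 3 (step 2): P = [3] / [4];  Q = [1] / [2]
  Insert 2 (step 3): P = [2] / [3] / [4];  Q = [1] / [2] / [3]
  Insert 9 (step 4): P = [2, 9] / [3] / [4];  Q = [1, 4] / [2] / [3]
  Insert 1 (step 5): P = [1, 9] / [2] / [3] / [4];  Q = [1, 4] / [2] / [3] / [5]
  Insert 6 (step 6): P = [1, 6] / [2, 9] / [3] / [4];  Q = [1, 4] / [2, 6] / [3] / [5]
  Insert 5 (step 7): P = [1, 5] / [2, 6] / [3, 9] / [4];  Q = [1, 4] / [2, 6] / [3, 7] / [5]
  Insert 8 (step 8): P = [1, 5, 8] / [2, 6] / [3, 9] / [4];  Q = [1, 4, 8] / [2, 6] / [3, 7] / [5]
  Insert 7 (step 9): P = [1, 5, 7] / [2, 6, 8] / [3, 9] / [4];  Q = [1, 4, 8] / [2, 6, 9] / [3, 7] / [5]
Final shape: (3, 3, 2, 1).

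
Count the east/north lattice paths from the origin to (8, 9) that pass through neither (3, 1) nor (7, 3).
Number of paths = 18742

Inclusion–exclusion. Total paths: C(17, 8) = 24310. Through P₁: C(4, 3)·C(13, 5) = 5148. Through P₂: C(10, 7)·C(7, 1) = 840. Since P₁ is strictly southwest of P₂, a monotone path through both must visit P₁ then P₂; paths through both = C(4, 3)·C(6, 4)·C(7, 1) = 420. Avoid both = 24310 − 5148 − 840 + 420 = 18742.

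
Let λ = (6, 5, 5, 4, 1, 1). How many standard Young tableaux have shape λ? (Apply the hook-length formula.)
# SYT of shape (6, 5, 5, 4, 1, 1) = 1018467450

Hook-length formula: f^λ = n! / Π hook(c), product over all cells c of the Young diagram. For λ = (6, 5, 5, 4, 1, 1), n = 22 boxes. Hook lengths by row (left-to-right, top-to-bottom): [11, 8, 7, 6, 4, 1]; [9, 6, 5, 4, 2]; [8, 5, 4, 3, 1]; [6, 3, 2, 1]; [2]; [1]. Product of hooks = 1103619686400. So f^λ = 22! / 1103619686400 = 1124000727777607680000 / 1103619686400 = 1018467450.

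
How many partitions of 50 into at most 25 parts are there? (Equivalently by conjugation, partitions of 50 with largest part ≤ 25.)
p(50, parts ≤ 25) = 196888

Use the recurrence p(n, m) = p(n, m−1) + p(n−m, m): either the largest part is < m (count p(n, m−1)) or the largest part is exactly m (remove one copy of m, count p(n−m, m)). With p(0, ·) = 1 this gives p(50, parts ≤ 25) = 196888. (By conjugating Young diagrams, this also counts partitions of 50 into at most 25 parts.)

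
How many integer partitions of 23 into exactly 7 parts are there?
p(23, 7 parts) = 164

Partitions of n into exactly k parts are in bijection with partitions of n − k into at most k parts (subtract 1 from each part). So p(23, exactly 7) = p(16, parts ≤ 7). Computing via the recurrence p(m, j) = p(m, j−1) + p(m−j, j) gives 164.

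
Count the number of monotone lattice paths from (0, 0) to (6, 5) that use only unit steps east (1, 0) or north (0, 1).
Number of paths = 462

A monotone lattice path from (0, 0) to (6, 5) consists of 6 east steps and 5 north steps in some order, so it is determined by which 6 of the 11 steps are east. The count is C(11, 6) = 462.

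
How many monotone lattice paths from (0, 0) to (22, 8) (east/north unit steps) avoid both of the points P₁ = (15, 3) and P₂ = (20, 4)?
Number of paths = 5120703

Inclusion–exclusion. Total paths: C(30, 22) = 5852925. Through P₁: C(18, 15)·C(12, 7) = 646272. Through P₂: C(24, 20)·C(6, 2) = 159390. Since P₁ is strictly southwest of P₂, a monotone path through both must visit P₁ then P₂; paths through both = C(18, 15)·C(6, 5)·C(6, 2) = 73440. Avoid both = 5852925 − 646272 − 159390 + 73440 = 5120703.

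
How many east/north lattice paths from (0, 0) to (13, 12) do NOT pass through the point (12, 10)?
Number of paths = 3260362

Total paths from (0, 0) to (13, 12): C(25, 13) = 5200300. Paths through (12, 10): (paths (0, 0) → (12, 10)) × (paths (12, 10) → (13, 12)) = C(22, 12) · C(3, 1) = 646646 · 3 = 1939938. Avoidance count = 5200300 − 1939938 = 3260362.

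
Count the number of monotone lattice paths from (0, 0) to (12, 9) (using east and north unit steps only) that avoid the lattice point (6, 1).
Number of paths = 272909

Total paths from (0, 0) to (12, 9): C(21, 12) = 293930. Paths through (6, 1): (paths (0, 0) → (6, 1)) × (paths (6, 1) → (12, 9)) = C(7, 6) · C(14, 6) = 7 · 3003 = 21021. Avoidance count = 293930 − 21021 = 272909.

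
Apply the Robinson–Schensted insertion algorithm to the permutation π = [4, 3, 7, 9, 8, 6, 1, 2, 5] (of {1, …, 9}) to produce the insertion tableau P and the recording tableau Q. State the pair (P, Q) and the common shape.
P = [1, 2, 5] / [3, 6, 8] / [4, 7] / [9];  Q = [1, 3, 4] / [2, 5, 9] / [6, 8] / [7];  common shape = (3, 3, 2, 1)

Row-insert the values π_1, π_2, … into P one at a time, bumping the leftmost entry strictly greater than the inserted value down to the next row. The recording tableau Q records, in position (i, j), the step at which that cell was added to P.
  Insert 4 (step 1): P = [4];  Q = [1]
  Insert 3 (step 2): P = [3] / [4];  Q = [1] / [2]
  Insert 7 (step 3): P = [3, 7] / [4];  Q = [1, 3] / [2]
  Insert 9 (step 4): P = [3, 7, 9] / [4];  Q = [1, 3, 4] / [2]
  Insert 8 (step 5): P = [3, 7, 8] / [4, 9];  Q = [1, 3, 4] / [2, 5]
  Insert 6 (step 6): P = [3, 6, 8] / [4, 7] / [9];  Q = [1, 3, 4] / [2, 5] / [6]
  Insert 1 (step 7): P = [1, 6, 8] / [3, 7] / [4] / [9];  Q = [1, 3, 4] / [2, 5] / [6] / [7]
  Insert 2 (step 8): P = [1, 2, 8] / [3, 6] / [4, 7] / [9];  Q = [1, 3, 4] / [2, 5] / [6, 8] / [7]
  Insert 5 (step 9): P = [1, 2, 5] / [3, 6, 8] / [4, 7] / [9];  Q = [1, 3, 4] / [2, 5, 9] / [6, 8] / [7]
Final shape: (3, 3, 2, 1).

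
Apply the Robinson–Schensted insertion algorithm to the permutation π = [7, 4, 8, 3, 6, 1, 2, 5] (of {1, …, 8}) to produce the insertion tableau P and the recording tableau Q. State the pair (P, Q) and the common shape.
P = [1, 2, 5] / [3, 6] / [4, 8] / [7];  Q = [1, 3, 8] / [2, 5] / [4, 7] / [6];  common shape = (3, 2, 2, 1)

Row-insert the values π_1, π_2, … into P one at a time, bumping the leftmost entry strictly greater than the inserted value down to the next row. The recording tableau Q records, in position (i, j), the step at which that cell was added to P.
  Insert 7 (step 1): P = [7];  Q = [1]
  Insert 4 (step 2): P = [4] / [7];  Q = [1] / [2]
  Insert 8 (step 3): P = [4, 8] / [7];  Q = [1, 3] / [2]
  Insert 3 (step 4): P = [3, 8] / [4] / [7];  Q = [1, 3] / [2] / [4]
  Insert 6 (step 5): P = [3, 6] / [4, 8] / [7];  Q = [1, 3] / [2, 5] / [4]
  Insert 1 (step 6): P = [1, 6] / [3, 8] / [4] / [7];  Q = [1, 3] / [2, 5] / [4] / [6]
  Insert 2 (step 7): P = [1, 2] / [3, 6] / [4, 8] / [7];  Q = [1, 3] / [2, 5] / [4, 7] / [6]
  Insert 5 (step 8): P = [1, 2, 5] / [3, 6] / [4, 8] / [7];  Q = [1, 3, 8] / [2, 5] / [4, 7] / [6]
Final shape: (3, 2, 2, 1).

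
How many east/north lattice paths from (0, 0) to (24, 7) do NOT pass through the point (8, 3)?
Number of paths = 1830150

Total paths from (0, 0) to (24, 7): C(31, 24) = 2629575. Paths through (8, 3): (paths (0, 0) → (8, 3)) × (paths (8, 3) → (24, 7)) = C(11, 8) · C(20, 16) = 165 · 4845 = 799425. Avoidance count = 2629575 − 799425 = 1830150.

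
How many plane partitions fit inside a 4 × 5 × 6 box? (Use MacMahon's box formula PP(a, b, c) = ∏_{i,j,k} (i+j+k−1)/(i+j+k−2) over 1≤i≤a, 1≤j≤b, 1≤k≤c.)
PP(4, 5, 6) = 133613766

Evaluate the triple product over i = 1..4, j = 1..5, k = 1..6. The factors are (2/1) · (3/2) · (4/3) · (5/4) · (6/5) · (7/6) · (3/2) · (4/3) · … (120 factors total). The numerators and denominators telescope so the product is an integer; carrying out the multiplication exactly gives PP(4, 5, 6) = 133613766.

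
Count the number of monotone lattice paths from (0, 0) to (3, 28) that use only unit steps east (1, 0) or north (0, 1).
Number of paths = 4495

A monotone lattice path from (0, 0) to (3, 28) consists of 3 east steps and 28 north steps in some order, so it is determined by which 3 of the 31 steps are east. The count is C(31, 3) = 4495.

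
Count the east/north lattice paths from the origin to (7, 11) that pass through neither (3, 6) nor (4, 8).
Number of paths = 16380

Inclusion–exclusion. Total paths: C(18, 7) = 31824. Through P₁: C(9, 3)·C(9, 4) = 10584. Through P₂: C(12, 4)·C(6, 3) = 9900. Since P₁ is strictly southwest of P₂, a monotone path through both must visit P₁ then P₂; paths through both = C(9, 3)·C(3, 1)·C(6, 3) = 5040. Avoid both = 31824 − 10584 − 9900 + 5040 = 16380.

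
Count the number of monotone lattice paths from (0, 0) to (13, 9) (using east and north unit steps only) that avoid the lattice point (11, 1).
Number of paths = 496880

Total paths from (0, 0) to (13, 9): C(22, 13) = 497420. Paths through (11, 1): (paths (0, 0) → (11, 1)) × (paths (11, 1) → (13, 9)) = C(12, 11) · C(10, 2) = 12 · 45 = 540. Avoidance count = 497420 − 540 = 496880.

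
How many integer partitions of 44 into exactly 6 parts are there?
p(44, 6 parts) = 3009

Partitions of n into exactly k parts are in bijection with partitions of n − k into at most k parts (subtract 1 from each part). So p(44, exactly 6) = p(38, parts ≤ 6). Computing via the recurrence p(m, j) = p(m, j−1) + p(m−j, j) gives 3009.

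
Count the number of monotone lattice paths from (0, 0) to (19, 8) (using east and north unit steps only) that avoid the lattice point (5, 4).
Number of paths = 1834515

Total paths from (0, 0) to (19, 8): C(27, 19) = 2220075. Paths through (5, 4): (paths (0, 0) → (5, 4)) × (paths (5, 4) → (19, 8)) = C(9, 5) · C(18, 14) = 126 · 3060 = 385560. Avoidance count = 2220075 − 385560 = 1834515.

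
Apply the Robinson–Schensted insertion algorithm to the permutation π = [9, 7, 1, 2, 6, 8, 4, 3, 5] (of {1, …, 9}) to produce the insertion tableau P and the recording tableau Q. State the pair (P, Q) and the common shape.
P = [1, 2, 3, 5] / [4, 8] / [6] / [7] / [9];  Q = [1, 4, 5, 6] / [2, 9] / [3] / [7] / [8];  common shape = (4, 2, 1, 1, 1)

Row-insert the values π_1, π_2, … into P one at a time, bumping the leftmost entry strictly greater than the inserted value down to the next row. The recording tableau Q records, in position (i, j), the step at which that cell was added to P.
  Insert 9 (step 1): P = [9];  Q = [1]
  Insert 7 (step 2): P = [7] / [9];  Q = [1] / [2]
  Insert 1 (step 3): P = [1] / [7] / [9];  Q = [1] / [2] / [3]
  Insert 2 (step 4): P = [1, 2] / [7] / [9];  Q = [1, 4] / [2] / [3]
  Insert 6 (step 5): P = [1, 2, 6] / [7] / [9];  Q = [1, 4, 5] / [2] / [3]
  Insert 8 (step 6): P = [1, 2, 6, 8] / [7] / [9];  Q = [1, 4, 5, 6] / [2] / [3]
  Insert 4 (step 7): P = [1, 2, 4, 8] / [6] / [7] / [9];  Q = [1, 4, 5, 6] / [2] / [3] / [7]
  Insert 3 (step 8): P = [1, 2, 3, 8] / [4] / [6] / [7] / [9];  Q = [1, 4, 5, 6] / [2] / [3] / [7] / [8]
  Insert 5 (step 9): P = [1, 2, 3, 5] / [4, 8] / [6] / [7] / [9];  Q = [1, 4, 5, 6] / [2, 9] / [3] / [7] / [8]
Final shape: (4, 2, 1, 1, 1).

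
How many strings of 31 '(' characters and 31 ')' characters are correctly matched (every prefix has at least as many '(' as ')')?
C_31 = 14544636039226909

These balanced parentheses are counted by the Catalan number C_n = (1/(n + 1)) · C(2n, n). For n = 31: C_31 = (1/32) · C(62, 31) = 465428353255261088/32 = 14544636039226909.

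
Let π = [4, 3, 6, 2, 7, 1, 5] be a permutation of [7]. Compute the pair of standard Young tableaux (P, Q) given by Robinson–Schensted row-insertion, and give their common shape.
P = [1, 5, 7] / [2, 6] / [3] / [4];  Q = [1, 3, 5] / [2, 7] / [4] / [6];  common shape = (3, 2, 1, 1)

Row-insert the values π_1, π_2, … into P one at a time, bumping the leftmost entry strictly greater than the inserted value down to the next row. The recording tableau Q records, in position (i, j), the step at which that cell was added to P.
  Insert 4 (step 1): P = [4];  Q = [1]
  Insert 3 (step 2): P = [3] / [4];  Q = [1] / [2]
  Insert 6 (step 3): P = [3, 6] / [4];  Q = [1, 3] / [2]
  Insert 2 (step 4): P = [2, 6] / [3] / [4];  Q = [1, 3] / [2] / [4]
  Insert 7 (step 5): P = [2, 6, 7] / [3] / [4];  Q = [1, 3, 5] / [2] / [4]
  Insert 1 (step 6): P = [1, 6, 7] / [2] / [3] / [4];  Q = [1, 3, 5] / [2] / [4] / [6]
  Insert 5 (step 7): P = [1, 5, 7] / [2, 6] / [3] / [4];  Q = [1, 3, 5] / [2, 7] / [4] / [6]
Final shape: (3, 2, 1, 1).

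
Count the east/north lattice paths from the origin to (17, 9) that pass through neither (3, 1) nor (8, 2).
Number of paths = 1605230

Inclusion–exclusion. Total paths: C(26, 17) = 3124550. Through P₁: C(4, 3)·C(22, 14) = 1279080. Through P₂: C(10, 8)·C(16, 9) = 514800. Since P₁ is strictly southwest of P₂, a monotone path through both must visit P₁ then P₂; paths through both = C(4, 3)·C(6, 5)·C(16, 9) = 274560. Avoid both = 3124550 − 1279080 − 514800 + 274560 = 1605230.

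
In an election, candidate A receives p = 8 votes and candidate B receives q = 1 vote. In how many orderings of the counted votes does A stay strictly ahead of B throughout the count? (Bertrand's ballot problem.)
Strict-lead orderings = 7

Total orderings of the 9 votes with 8 for A: C(9, 8) = 9. By the Bertrand ballot formula (Cycle Lemma / reflection principle), the number of orderings in which A is strictly ahead of B throughout is (p − q)/(p + q) · C(p + q, p) = (8 − 1)/(8 + 1) · 9 = 7.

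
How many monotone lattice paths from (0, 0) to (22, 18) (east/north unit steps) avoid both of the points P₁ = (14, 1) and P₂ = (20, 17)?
Number of paths = 65651289630

Inclusion–exclusion. Total paths: C(40, 22) = 113380261800. Through P₁: C(15, 14)·C(25, 8) = 16223625. Through P₂: C(37, 20)·C(3, 2) = 47716106130. Since P₁ is strictly southwest of P₂, a monotone path through both must visit P₁ then P₂; paths through both = C(15, 14)·C(22, 6)·C(3, 2) = 3357585. Avoid both = 113380261800 − 16223625 − 47716106130 + 3357585 = 65651289630.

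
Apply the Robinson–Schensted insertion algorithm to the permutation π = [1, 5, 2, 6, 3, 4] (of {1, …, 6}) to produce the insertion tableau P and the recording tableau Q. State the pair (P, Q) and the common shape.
P = [1, 2, 3, 4] / [5, 6];  Q = [1, 2, 4, 6] / [3, 5];  common shape = (4, 2)

Row-insert the values π_1, π_2, … into P one at a time, bumping the leftmost entry strictly greater than the inserted value down to the next row. The recording tableau Q records, in position (i, j), the step at which that cell was added to P.
  Insert 1 (step 1): P = [1];  Q = [1]
  Insert 5 (step 2): P = [1, 5];  Q = [1, 2]
  Insert 2 (step 3): P = [1, 2] / [5];  Q = [1, 2] / [3]
  Insert 6 (step 4): P = [1, 2, 6] / [5];  Q = [1, 2, 4] / [3]
  Insert 3 (step 5): P = [1, 2, 3] / [5, 6];  Q = [1, 2, 4] / [3, 5]
  Insert 4 (step 6): P = [1, 2, 3, 4] / [5, 6];  Q = [1, 2, 4, 6] / [3, 5]
Final shape: (4, 2).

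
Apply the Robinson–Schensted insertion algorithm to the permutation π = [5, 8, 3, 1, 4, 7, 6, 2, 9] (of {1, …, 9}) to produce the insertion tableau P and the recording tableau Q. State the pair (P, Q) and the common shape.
P = [1, 2, 6, 9] / [3, 4] / [5, 7] / [8];  Q = [1, 2, 6, 9] / [3, 5] / [4, 7] / [8];  common shape = (4, 2, 2, 1)

Row-insert the values π_1, π_2, … into P one at a time, bumping the leftmost entry strictly greater than the inserted value down to the next row. The recording tableau Q records, in position (i, j), the step at which that cell was added to P.
  Insert 5 (step 1): P = [5];  Q = [1]
  Insert 8 (step 2): P = [5, 8];  Q = [1, 2]
  Insert 3 (step 3): P = [3, 8] / [5];  Q = [1, 2] / [3]
  Insert 1 (step 4): P = [1, 8] / [3] / [5];  Q = [1, 2] / [3] / [4]
  Insert 4 (step 5): P = [1, 4] / [3, 8] / [5];  Q = [1, 2] / [3, 5] / [4]
  Insert 7 (step 6): P = [1, 4, 7] / [3, 8] / [5];  Q = [1, 2, 6] / [3, 5] / [4]
  Insert 6 (step 7): P = [1, 4, 6] / [3, 7] / [5, 8];  Q = [1, 2, 6] / [3, 5] / [4, 7]
  Insert 2 (step 8): P = [1, 2, 6] / [3, 4] / [5, 7] / [8];  Q = [1, 2, 6] / [3, 5] / [4, 7] / [8]
  Insert 9 (step 9): P = [1, 2, 6, 9] / [3, 4] / [5, 7] / [8];  Q = [1, 2, 6, 9] / [3, 5] / [4, 7] / [8]
Final shape: (4, 2, 2, 1).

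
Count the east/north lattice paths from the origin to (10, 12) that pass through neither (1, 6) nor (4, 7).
Number of paths = 472087

Inclusion–exclusion. Total paths: C(22, 10) = 646646. Through P₁: C(7, 1)·C(15, 9) = 35035. Through P₂: C(11, 4)·C(11, 6) = 152460. Since P₁ is strictly southwest of P₂, a monotone path through both must visit P₁ then P₂; paths through both = C(7, 1)·C(4, 3)·C(11, 6) = 12936. Avoid both = 646646 − 35035 − 152460 + 12936 = 472087.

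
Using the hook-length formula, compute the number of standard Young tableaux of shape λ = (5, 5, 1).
# SYT of shape (5, 5, 1) = 330

Hook-length formula: f^λ = n! / Π hook(c), product over all cells c of the Young diagram. For λ = (5, 5, 1), n = 11 boxes. Hook lengths by row (left-to-right, top-to-bottom): [7, 5, 4, 3, 2]; [6, 4, 3, 2, 1]; [1]. Product of hooks = 120960. So f^λ = 11! / 120960 = 39916800 / 120960 = 330.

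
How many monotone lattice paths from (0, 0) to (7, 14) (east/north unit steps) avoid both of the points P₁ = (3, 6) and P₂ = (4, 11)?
Number of paths = 57480

Inclusion–exclusion. Total paths: C(21, 7) = 116280. Through P₁: C(9, 3)·C(12, 4) = 41580. Through P₂: C(15, 4)·C(6, 3) = 27300. Since P₁ is strictly southwest of P₂, a monotone path through both must visit P₁ then P₂; paths through both = C(9, 3)·C(6, 1)·C(6, 3) = 10080. Avoid both = 116280 − 41580 − 27300 + 10080 = 57480.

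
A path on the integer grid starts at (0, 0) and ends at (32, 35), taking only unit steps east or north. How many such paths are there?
Number of paths = 13413576695470557606

A monotone lattice path from (0, 0) to (32, 35) consists of 32 east steps and 35 north steps in some order, so it is determined by which 32 of the 67 steps are east. The count is C(67, 32) = 13413576695470557606.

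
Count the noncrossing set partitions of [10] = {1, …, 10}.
C_10 = 16796

These noncrossing partitions are counted by the Catalan number C_n = (1/(n + 1)) · C(2n, n). For n = 10: C_10 = (1/11) · C(20, 10) = 184756/11 = 16796.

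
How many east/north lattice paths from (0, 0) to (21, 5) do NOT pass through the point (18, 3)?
Number of paths = 52480

Total paths from (0, 0) to (21, 5): C(26, 21) = 65780. Paths through (18, 3): (paths (0, 0) → (18, 3)) × (paths (18, 3) → (21, 5)) = C(21, 18) · C(5, 3) = 1330 · 10 = 13300. Avoidance count = 65780 − 13300 = 52480.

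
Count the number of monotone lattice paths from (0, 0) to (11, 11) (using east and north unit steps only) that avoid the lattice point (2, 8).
Number of paths = 695532

Total paths from (0, 0) to (11, 11): C(22, 11) = 705432. Paths through (2, 8): (paths (0, 0) → (2, 8)) × (paths (2, 8) → (11, 11)) = C(10, 2) · C(12, 9) = 45 · 220 = 9900. Avoidance count = 705432 − 9900 = 695532.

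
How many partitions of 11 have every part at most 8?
p(11, parts ≤ 8) = 52

Partitions of 11 with all parts ≤ 8: 8+3, 8+2+1, 8+1+1+1, 7+4, 7+3+1, 7+2+2, 7+2+1+1, 7+1+1+1+1, 6+5, 6+4+1, 6+3+2, 6+3+1+1, 6+2+2+1, 6+2+1+1+1, 6+1+1+1+1+1, 5+5+1, 5+4+2, 5+4+1+1, 5+3+3, 5+3+2+1, 5+3+1+1+1, 5+2+2+2, 5+2+2+1+1, 5+2+1+1+1+1, 5+1+1+1+1+1+1, 4+4+3, 4+4+2+1, 4+4+1+1+1, 4+3+3+1, 4+3+2+2, … (52 total). Count = 52.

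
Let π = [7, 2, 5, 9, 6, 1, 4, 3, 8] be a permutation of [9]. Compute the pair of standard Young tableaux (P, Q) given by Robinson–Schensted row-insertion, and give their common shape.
P = [1, 3, 6, 8] / [2, 4] / [5, 9] / [7];  Q = [1, 3, 4, 9] / [2, 5] / [6, 7] / [8];  common shape = (4, 2, 2, 1)

Row-insert the values π_1, π_2, … into P one at a time, bumping the leftmost entry strictly greater than the inserted value down to the next row. The recording tableau Q records, in position (i, j), the step at which that cell was added to P.
  Insert 7 (step 1): P = [7];  Q = [1]
  Insert 2 (step 2): P = [2] / [7];  Q = [1] / [2]
  Insert 5 (step 3): P = [2, 5] / [7];  Q = [1, 3] / [2]
  Insert 9 (step 4): P = [2, 5, 9] / [7];  Q = [1, 3, 4] / [2]
  Insert 6 (step 5): P = [2, 5, 6] / [7, 9];  Q = [1, 3, 4] / [2, 5]
  Insert 1 (step 6): P = [1, 5, 6] / [2, 9] / [7];  Q = [1, 3, 4] / [2, 5] / [6]
  Insert 4 (step 7): P = [1, 4, 6] / [2, 5] / [7, 9];  Q = [1, 3, 4] / [2, 5] / [6, 7]
  Insert 3 (step 8): P = [1, 3, 6] / [2, 4] / [5, 9] / [7];  Q = [1, 3, 4] / [2, 5] / [6, 7] / [8]
  Insert 8 (step 9): P = [1, 3, 6, 8] / [2, 4] / [5, 9] / [7];  Q = [1, 3, 4, 9] / [2, 5] / [6, 7] / [8]
Final shape: (4, 2, 2, 1).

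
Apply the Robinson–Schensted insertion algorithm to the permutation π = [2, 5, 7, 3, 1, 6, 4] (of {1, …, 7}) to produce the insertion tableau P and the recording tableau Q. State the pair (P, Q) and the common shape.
P = [1, 3, 4] / [2, 6] / [5, 7];  Q = [1, 2, 3] / [4, 6] / [5, 7];  common shape = (3, 2, 2)

Row-insert the values π_1, π_2, … into P one at a time, bumping the leftmost entry strictly greater than the inserted value down to the next row. The recording tableau Q records, in position (i, j), the step at which that cell was added to P.
  Insert 2 (step 1): P = [2];  Q = [1]
  Insert 5 (step 2): P = [2, 5];  Q = [1, 2]
  Insert 7 (step 3): P = [2, 5, 7];  Q = [1, 2, 3]
  Insert 3 (step 4): P = [2, 3, 7] / [5];  Q = [1, 2, 3] / [4]
  Insert 1 (step 5): P = [1, 3, 7] / [2] / [5];  Q = [1, 2, 3] / [4] / [5]
  Insert 6 (step 6): P = [1, 3, 6] / [2, 7] / [5];  Q = [1, 2, 3] / [4, 6] / [5]
  Insert 4 (step 7): P = [1, 3, 4] / [2, 6] / [5, 7];  Q = [1, 2, 3] / [4, 6] / [5, 7]
Final shape: (3, 2, 2).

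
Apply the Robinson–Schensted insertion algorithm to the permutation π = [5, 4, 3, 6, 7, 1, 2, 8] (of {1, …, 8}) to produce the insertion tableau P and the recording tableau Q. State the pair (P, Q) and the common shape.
P = [1, 2, 7, 8] / [3, 6] / [4] / [5];  Q = [1, 4, 5, 8] / [2, 7] / [3] / [6];  common shape = (4, 2, 1, 1)

Row-insert the values π_1, π_2, … into P one at a time, bumping the leftmost entry strictly greater than the inserted value down to the next row. The recording tableau Q records, in position (i, j), the step at which that cell was added to P.
  Insert 5 (step 1): P = [5];  Q = [1]
  Insert 4 (step 2): P = [4] / [5];  Q = [1] / [2]
  Insert 3 (step 3): P = [3] / [4] / [5];  Q = [1] / [2] / [3]
  Insert 6 (step 4): P = [3, 6] / [4] / [5];  Q = [1, 4] / [2] / [3]
  Insert 7 (step 5): P = [3, 6, 7] / [4] / [5];  Q = [1, 4, 5] / [2] / [3]
  Insert 1 (step 6): P = [1, 6, 7] / [3] / [4] / [5];  Q = [1, 4, 5] / [2] / [3] / [6]
  Insert 2 (step 7): P = [1, 2, 7] / [3, 6] / [4] / [5];  Q = [1, 4, 5] / [2, 7] / [3] / [6]
  Insert 8 (step 8): P = [1, 2, 7, 8] / [3, 6] / [4] / [5];  Q = [1, 4, 5, 8] / [2, 7] / [3] / [6]
Final shape: (4, 2, 1, 1).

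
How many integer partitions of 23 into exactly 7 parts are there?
p(23, 7 parts) = 164

Partitions of n into exactly k parts are in bijection with partitions of n − k into at most k parts (subtract 1 from each part). So p(23, exactly 7) = p(16, parts ≤ 7). Computing via the recurrence p(m, j) = p(m, j−1) + p(m−j, j) gives 164.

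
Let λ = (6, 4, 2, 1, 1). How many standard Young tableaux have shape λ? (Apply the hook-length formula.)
# SYT of shape (6, 4, 2, 1, 1) = 69498

Hook-length formula: f^λ = n! / Π hook(c), product over all cells c of the Young diagram. For λ = (6, 4, 2, 1, 1), n = 14 boxes. Hook lengths by row (left-to-right, top-to-bottom): [10, 7, 5, 4, 2, 1]; [7, 4, 2, 1]; [4, 1]; [2]; [1]. Product of hooks = 1254400. So f^λ = 14! / 1254400 = 87178291200 / 1254400 = 69498.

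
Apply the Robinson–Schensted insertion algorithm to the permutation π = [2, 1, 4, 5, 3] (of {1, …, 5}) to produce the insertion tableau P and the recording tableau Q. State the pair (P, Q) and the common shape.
P = [1, 3, 5] / [2, 4];  Q = [1, 3, 4] / [2, 5];  common shape = (3, 2)

Row-insert the values π_1, π_2, … into P one at a time, bumping the leftmost entry strictly greater than the inserted value down to the next row. The recording tableau Q records, in position (i, j), the step at which that cell was added to P.
  Insert 2 (step 1): P = [2];  Q = [1]
  Insert 1 (step 2): P = [1] / [2];  Q = [1] / [2]
  Insert 4 (step 3): P = [1, 4] / [2];  Q = [1, 3] / [2]
  Insert 5 (step 4): P = [1, 4, 5] / [2];  Q = [1, 3, 4] / [2]
  Insert 3 (step 5): P = [1, 3, 5] / [2, 4];  Q = [1, 3, 4] / [2, 5]
Final shape: (3, 2).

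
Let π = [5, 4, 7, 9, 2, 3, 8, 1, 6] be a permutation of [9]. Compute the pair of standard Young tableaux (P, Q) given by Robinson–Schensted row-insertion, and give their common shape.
P = [1, 3, 6] / [2, 7, 8] / [4, 9] / [5];  Q = [1, 3, 4] / [2, 6, 7] / [5, 9] / [8];  common shape = (3, 3, 2, 1)

Row-insert the values π_1, π_2, … into P one at a time, bumping the leftmost entry strictly greater than the inserted value down to the next row. The recording tableau Q records, in position (i, j), the step at which that cell was added to P.
  Insert 5 (step 1): P = [5];  Q = [1]
  Insert 4 (step 2): P = [4] / [5];  Q = [1] / [2]
  Insert 7 (step 3): P = [4, 7] / [5];  Q = [1, 3] / [2]
  Insert 9 (step 4): P = [4, 7, 9] / [5];  Q = [1, 3, 4] / [2]
  Insert 2 (step 5): P = [2, 7, 9] / [4] / [5];  Q = [1, 3, 4] / [2] / [5]
  Insert 3 (step 6): P = [2, 3, 9] / [4, 7] / [5];  Q = [1, 3, 4] / [2, 6] / [5]
  Insert 8 (step 7): P = [2, 3, 8] / [4, 7, 9] / [5];  Q = [1, 3, 4] / [2, 6, 7] / [5]
  Insert 1 (step 8): P = [1, 3, 8] / [2, 7, 9] / [4] / [5];  Q = [1, 3, 4] / [2, 6, 7] / [5] / [8]
  Insert 6 (step 9): P = [1, 3, 6] / [2, 7, 8] / [4, 9] / [5];  Q = [1, 3, 4] / [2, 6, 7] / [5, 9] / [8]
Final shape: (3, 3, 2, 1).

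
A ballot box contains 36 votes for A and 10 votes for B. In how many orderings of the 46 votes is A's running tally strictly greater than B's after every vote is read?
Strict-lead orderings = 2304024151

Total orderings of the 46 votes with 36 for A: C(46, 36) = 4076350421. By the Bertrand ballot formula (Cycle Lemma / reflection principle), the number of orderings in which A is strictly ahead of B throughout is (p − q)/(p + q) · C(p + q, p) = (36 − 10)/(36 + 10) · 4076350421 = 2304024151.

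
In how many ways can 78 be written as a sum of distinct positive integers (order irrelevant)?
q(78) = 64234

A partition into distinct parts is a strictly decreasing sequence summing to n. The recurrence d(n, m) = d(n, m−1) + d(n−m, m−1) (use part m at most once) with q(n) = d(n, n) gives q(78) = 64234. (Euler's theorem: # distinct-part partitions = # odd-part partitions.)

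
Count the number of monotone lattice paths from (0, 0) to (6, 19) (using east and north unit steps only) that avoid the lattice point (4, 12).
Number of paths = 111580

Total paths from (0, 0) to (6, 19): C(25, 6) = 177100. Paths through (4, 12): (paths (0, 0) → (4, 12)) × (paths (4, 12) → (6, 19)) = C(16, 4) · C(9, 2) = 1820 · 36 = 65520. Avoidance count = 177100 − 65520 = 111580.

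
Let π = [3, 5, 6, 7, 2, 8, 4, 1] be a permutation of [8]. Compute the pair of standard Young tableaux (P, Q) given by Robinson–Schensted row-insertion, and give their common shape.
P = [1, 4, 6, 7, 8] / [2, 5] / [3];  Q = [1, 2, 3, 4, 6] / [5, 7] / [8];  common shape = (5, 2, 1)

Row-insert the values π_1, π_2, … into P one at a time, bumping the leftmost entry strictly greater than the inserted value down to the next row. The recording tableau Q records, in position (i, j), the step at which that cell was added to P.
  Insert 3 (step 1): P = [3];  Q = [1]
  Insert 5 (step 2): P = [3, 5];  Q = [1, 2]
  Insert 6 (step 3): P = [3, 5, 6];  Q = [1, 2, 3]
  Insert 7 (step 4): P = [3, 5, 6, 7];  Q = [1, 2, 3, 4]
  Insert 2 (step 5): P = [2, 5, 6, 7] / [3];  Q = [1, 2, 3, 4] / [5]
  Insert 8 (step 6): P = [2, 5, 6, 7, 8] / [3];  Q = [1, 2, 3, 4, 6] / [5]
  Insert 4 (step 7): P = [2, 4, 6, 7, 8] / [3, 5];  Q = [1, 2, 3, 4, 6] / [5, 7]
  Insert 1 (step 8): P = [1, 4, 6, 7, 8] / [2, 5] / [3];  Q = [1, 2, 3, 4, 6] / [5, 7] / [8]
Final shape: (5, 2, 1).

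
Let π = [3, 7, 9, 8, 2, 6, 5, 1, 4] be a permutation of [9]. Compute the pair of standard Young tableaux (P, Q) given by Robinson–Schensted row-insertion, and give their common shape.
P = [1, 4, 8] / [2, 5] / [3, 6] / [7] / [9];  Q = [1, 2, 3] / [4, 6] / [5, 9] / [7] / [8];  common shape = (3, 2, 2, 1, 1)

Row-insert the values π_1, π_2, … into P one at a time, bumping the leftmost entry strictly greater than the inserted value down to the next row. The recording tableau Q records, in position (i, j), the step at which that cell was added to P.
  Insert 3 (step 1): P = [3];  Q = [1]
  Insert 7 (step 2): P = [3, 7];  Q = [1, 2]
  Insert 9 (step 3): P = [3, 7, 9];  Q = [1, 2, 3]
  Insert 8 (step 4): P = [3, 7, 8] / [9];  Q = [1, 2, 3] / [4]
  Insert 2 (step 5): P = [2, 7, 8] / [3] / [9];  Q = [1, 2, 3] / [4] / [5]
  Insert 6 (step 6): P = [2, 6, 8] / [3, 7] / [9];  Q = [1, 2, 3] / [4, 6] / [5]
  Insert 5 (step 7): P = [2, 5, 8] / [3, 6] / [7] / [9];  Q = [1, 2, 3] / [4, 6] / [5] / [7]
  Insert 1 (step 8): P = [1, 5, 8] / [2, 6] / [3] / [7] / [9];  Q = [1, 2, 3] / [4, 6] / [5] / [7] / [8]
  Insert 4 (step 9): P = [1, 4, 8] / [2, 5] / [3, 6] / [7] / [9];  Q = [1, 2, 3] / [4, 6] / [5, 9] / [7] / [8]
Final shape: (3, 2, 2, 1, 1).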